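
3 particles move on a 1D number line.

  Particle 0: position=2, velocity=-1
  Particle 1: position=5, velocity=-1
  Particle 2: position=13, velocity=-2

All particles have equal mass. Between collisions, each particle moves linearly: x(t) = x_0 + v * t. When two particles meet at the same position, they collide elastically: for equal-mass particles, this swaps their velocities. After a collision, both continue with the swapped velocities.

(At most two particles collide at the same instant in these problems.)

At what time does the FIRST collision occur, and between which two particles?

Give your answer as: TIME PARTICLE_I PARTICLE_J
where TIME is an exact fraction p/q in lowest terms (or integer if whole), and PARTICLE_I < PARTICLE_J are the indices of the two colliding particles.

Answer: 8 1 2

Derivation:
Pair (0,1): pos 2,5 vel -1,-1 -> not approaching (rel speed 0 <= 0)
Pair (1,2): pos 5,13 vel -1,-2 -> gap=8, closing at 1/unit, collide at t=8
Earliest collision: t=8 between 1 and 2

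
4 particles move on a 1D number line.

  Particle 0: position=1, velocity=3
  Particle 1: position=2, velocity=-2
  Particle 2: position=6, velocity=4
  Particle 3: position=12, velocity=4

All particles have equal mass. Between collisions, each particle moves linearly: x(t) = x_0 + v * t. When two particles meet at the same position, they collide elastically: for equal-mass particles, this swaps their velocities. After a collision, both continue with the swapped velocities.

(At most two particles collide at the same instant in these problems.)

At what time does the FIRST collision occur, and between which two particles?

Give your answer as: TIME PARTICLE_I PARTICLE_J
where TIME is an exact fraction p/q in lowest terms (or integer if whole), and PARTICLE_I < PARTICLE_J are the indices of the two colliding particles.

Pair (0,1): pos 1,2 vel 3,-2 -> gap=1, closing at 5/unit, collide at t=1/5
Pair (1,2): pos 2,6 vel -2,4 -> not approaching (rel speed -6 <= 0)
Pair (2,3): pos 6,12 vel 4,4 -> not approaching (rel speed 0 <= 0)
Earliest collision: t=1/5 between 0 and 1

Answer: 1/5 0 1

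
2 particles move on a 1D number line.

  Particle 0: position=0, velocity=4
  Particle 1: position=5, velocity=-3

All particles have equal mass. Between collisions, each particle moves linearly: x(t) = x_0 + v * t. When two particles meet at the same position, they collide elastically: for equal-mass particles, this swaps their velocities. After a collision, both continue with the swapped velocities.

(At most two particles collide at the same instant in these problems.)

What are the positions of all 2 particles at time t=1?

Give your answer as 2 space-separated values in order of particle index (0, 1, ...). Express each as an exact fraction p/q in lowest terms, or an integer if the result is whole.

Collision at t=5/7: particles 0 and 1 swap velocities; positions: p0=20/7 p1=20/7; velocities now: v0=-3 v1=4
Advance to t=1 (no further collisions before then); velocities: v0=-3 v1=4; positions = 2 4

Answer: 2 4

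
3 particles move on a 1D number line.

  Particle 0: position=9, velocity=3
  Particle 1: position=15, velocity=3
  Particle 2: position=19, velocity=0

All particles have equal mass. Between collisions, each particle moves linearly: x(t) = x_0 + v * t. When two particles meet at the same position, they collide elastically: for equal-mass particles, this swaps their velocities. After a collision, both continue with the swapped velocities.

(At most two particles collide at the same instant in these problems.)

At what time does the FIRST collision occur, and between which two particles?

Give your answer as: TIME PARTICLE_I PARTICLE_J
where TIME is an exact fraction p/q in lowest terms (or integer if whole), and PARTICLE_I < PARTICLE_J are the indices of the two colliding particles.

Pair (0,1): pos 9,15 vel 3,3 -> not approaching (rel speed 0 <= 0)
Pair (1,2): pos 15,19 vel 3,0 -> gap=4, closing at 3/unit, collide at t=4/3
Earliest collision: t=4/3 between 1 and 2

Answer: 4/3 1 2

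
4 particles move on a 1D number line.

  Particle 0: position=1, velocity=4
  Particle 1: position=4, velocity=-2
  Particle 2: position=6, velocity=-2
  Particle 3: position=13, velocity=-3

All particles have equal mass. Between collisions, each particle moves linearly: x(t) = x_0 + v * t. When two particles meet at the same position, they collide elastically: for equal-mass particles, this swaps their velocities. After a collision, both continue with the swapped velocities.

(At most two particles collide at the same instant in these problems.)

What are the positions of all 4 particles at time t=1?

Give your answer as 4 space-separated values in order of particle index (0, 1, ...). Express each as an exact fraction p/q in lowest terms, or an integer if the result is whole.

Answer: 2 4 5 10

Derivation:
Collision at t=1/2: particles 0 and 1 swap velocities; positions: p0=3 p1=3 p2=5 p3=23/2; velocities now: v0=-2 v1=4 v2=-2 v3=-3
Collision at t=5/6: particles 1 and 2 swap velocities; positions: p0=7/3 p1=13/3 p2=13/3 p3=21/2; velocities now: v0=-2 v1=-2 v2=4 v3=-3
Advance to t=1 (no further collisions before then); velocities: v0=-2 v1=-2 v2=4 v3=-3; positions = 2 4 5 10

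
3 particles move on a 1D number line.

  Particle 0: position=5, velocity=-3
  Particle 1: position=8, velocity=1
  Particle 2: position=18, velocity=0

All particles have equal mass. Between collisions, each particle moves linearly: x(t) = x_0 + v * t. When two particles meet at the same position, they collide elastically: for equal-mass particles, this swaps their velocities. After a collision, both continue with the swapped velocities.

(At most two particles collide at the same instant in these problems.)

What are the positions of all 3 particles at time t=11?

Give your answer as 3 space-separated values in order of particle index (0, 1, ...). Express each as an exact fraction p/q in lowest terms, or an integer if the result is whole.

Answer: -28 18 19

Derivation:
Collision at t=10: particles 1 and 2 swap velocities; positions: p0=-25 p1=18 p2=18; velocities now: v0=-3 v1=0 v2=1
Advance to t=11 (no further collisions before then); velocities: v0=-3 v1=0 v2=1; positions = -28 18 19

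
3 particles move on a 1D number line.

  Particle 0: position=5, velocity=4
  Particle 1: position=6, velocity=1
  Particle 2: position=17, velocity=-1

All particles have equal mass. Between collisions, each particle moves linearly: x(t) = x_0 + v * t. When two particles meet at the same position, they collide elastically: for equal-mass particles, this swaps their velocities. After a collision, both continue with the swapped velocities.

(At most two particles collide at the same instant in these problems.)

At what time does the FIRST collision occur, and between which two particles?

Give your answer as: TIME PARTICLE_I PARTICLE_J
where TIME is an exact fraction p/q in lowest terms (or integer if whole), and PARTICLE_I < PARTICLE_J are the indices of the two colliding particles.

Answer: 1/3 0 1

Derivation:
Pair (0,1): pos 5,6 vel 4,1 -> gap=1, closing at 3/unit, collide at t=1/3
Pair (1,2): pos 6,17 vel 1,-1 -> gap=11, closing at 2/unit, collide at t=11/2
Earliest collision: t=1/3 between 0 and 1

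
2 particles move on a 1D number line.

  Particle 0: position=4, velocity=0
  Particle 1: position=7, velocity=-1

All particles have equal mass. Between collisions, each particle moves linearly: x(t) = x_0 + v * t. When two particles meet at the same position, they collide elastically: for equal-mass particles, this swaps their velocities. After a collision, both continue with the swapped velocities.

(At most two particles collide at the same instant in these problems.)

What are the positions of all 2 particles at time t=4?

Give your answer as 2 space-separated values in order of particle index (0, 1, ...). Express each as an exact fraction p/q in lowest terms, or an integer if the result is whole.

Collision at t=3: particles 0 and 1 swap velocities; positions: p0=4 p1=4; velocities now: v0=-1 v1=0
Advance to t=4 (no further collisions before then); velocities: v0=-1 v1=0; positions = 3 4

Answer: 3 4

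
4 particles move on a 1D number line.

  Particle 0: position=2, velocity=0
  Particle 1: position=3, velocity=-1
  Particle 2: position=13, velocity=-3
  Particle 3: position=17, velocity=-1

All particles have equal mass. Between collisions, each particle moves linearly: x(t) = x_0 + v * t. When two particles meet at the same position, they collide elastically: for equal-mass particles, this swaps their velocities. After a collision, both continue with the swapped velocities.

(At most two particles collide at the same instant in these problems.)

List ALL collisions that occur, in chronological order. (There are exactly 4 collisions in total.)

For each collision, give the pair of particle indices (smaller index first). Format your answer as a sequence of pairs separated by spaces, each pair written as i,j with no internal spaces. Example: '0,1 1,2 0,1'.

Answer: 0,1 1,2 0,1 2,3

Derivation:
Collision at t=1: particles 0 and 1 swap velocities; positions: p0=2 p1=2 p2=10 p3=16; velocities now: v0=-1 v1=0 v2=-3 v3=-1
Collision at t=11/3: particles 1 and 2 swap velocities; positions: p0=-2/3 p1=2 p2=2 p3=40/3; velocities now: v0=-1 v1=-3 v2=0 v3=-1
Collision at t=5: particles 0 and 1 swap velocities; positions: p0=-2 p1=-2 p2=2 p3=12; velocities now: v0=-3 v1=-1 v2=0 v3=-1
Collision at t=15: particles 2 and 3 swap velocities; positions: p0=-32 p1=-12 p2=2 p3=2; velocities now: v0=-3 v1=-1 v2=-1 v3=0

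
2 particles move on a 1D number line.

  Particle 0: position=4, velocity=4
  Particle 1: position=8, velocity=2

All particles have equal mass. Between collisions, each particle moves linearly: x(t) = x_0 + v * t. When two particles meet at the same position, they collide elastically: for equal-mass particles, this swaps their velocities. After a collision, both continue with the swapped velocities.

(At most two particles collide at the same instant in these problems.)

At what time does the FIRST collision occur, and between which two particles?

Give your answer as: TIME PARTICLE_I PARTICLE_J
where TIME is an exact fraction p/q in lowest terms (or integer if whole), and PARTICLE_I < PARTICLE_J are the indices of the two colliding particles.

Answer: 2 0 1

Derivation:
Pair (0,1): pos 4,8 vel 4,2 -> gap=4, closing at 2/unit, collide at t=2
Earliest collision: t=2 between 0 and 1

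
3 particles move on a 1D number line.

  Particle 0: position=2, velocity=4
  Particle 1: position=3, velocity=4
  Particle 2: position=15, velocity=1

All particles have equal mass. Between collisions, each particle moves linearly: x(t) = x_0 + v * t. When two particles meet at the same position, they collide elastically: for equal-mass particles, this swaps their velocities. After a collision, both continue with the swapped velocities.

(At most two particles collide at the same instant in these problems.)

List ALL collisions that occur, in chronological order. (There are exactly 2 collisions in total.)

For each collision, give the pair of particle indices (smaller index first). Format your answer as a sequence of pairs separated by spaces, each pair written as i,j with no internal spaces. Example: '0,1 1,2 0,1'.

Collision at t=4: particles 1 and 2 swap velocities; positions: p0=18 p1=19 p2=19; velocities now: v0=4 v1=1 v2=4
Collision at t=13/3: particles 0 and 1 swap velocities; positions: p0=58/3 p1=58/3 p2=61/3; velocities now: v0=1 v1=4 v2=4

Answer: 1,2 0,1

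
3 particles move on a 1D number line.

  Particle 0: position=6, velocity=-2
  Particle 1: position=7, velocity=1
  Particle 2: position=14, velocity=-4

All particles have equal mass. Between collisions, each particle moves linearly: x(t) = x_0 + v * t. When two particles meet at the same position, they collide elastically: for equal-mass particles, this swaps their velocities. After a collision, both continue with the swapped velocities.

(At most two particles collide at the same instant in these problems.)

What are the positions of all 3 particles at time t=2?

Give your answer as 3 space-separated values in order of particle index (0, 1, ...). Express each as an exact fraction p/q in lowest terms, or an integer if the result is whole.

Collision at t=7/5: particles 1 and 2 swap velocities; positions: p0=16/5 p1=42/5 p2=42/5; velocities now: v0=-2 v1=-4 v2=1
Advance to t=2 (no further collisions before then); velocities: v0=-2 v1=-4 v2=1; positions = 2 6 9

Answer: 2 6 9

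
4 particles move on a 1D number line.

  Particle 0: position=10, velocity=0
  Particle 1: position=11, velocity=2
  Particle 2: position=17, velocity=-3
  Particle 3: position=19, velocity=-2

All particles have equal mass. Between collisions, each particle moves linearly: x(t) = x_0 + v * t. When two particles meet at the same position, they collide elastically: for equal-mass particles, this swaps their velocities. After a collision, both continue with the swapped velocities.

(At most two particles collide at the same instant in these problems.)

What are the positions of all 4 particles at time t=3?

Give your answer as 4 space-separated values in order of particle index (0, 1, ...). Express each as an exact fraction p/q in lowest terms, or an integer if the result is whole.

Collision at t=6/5: particles 1 and 2 swap velocities; positions: p0=10 p1=67/5 p2=67/5 p3=83/5; velocities now: v0=0 v1=-3 v2=2 v3=-2
Collision at t=2: particles 2 and 3 swap velocities; positions: p0=10 p1=11 p2=15 p3=15; velocities now: v0=0 v1=-3 v2=-2 v3=2
Collision at t=7/3: particles 0 and 1 swap velocities; positions: p0=10 p1=10 p2=43/3 p3=47/3; velocities now: v0=-3 v1=0 v2=-2 v3=2
Advance to t=3 (no further collisions before then); velocities: v0=-3 v1=0 v2=-2 v3=2; positions = 8 10 13 17

Answer: 8 10 13 17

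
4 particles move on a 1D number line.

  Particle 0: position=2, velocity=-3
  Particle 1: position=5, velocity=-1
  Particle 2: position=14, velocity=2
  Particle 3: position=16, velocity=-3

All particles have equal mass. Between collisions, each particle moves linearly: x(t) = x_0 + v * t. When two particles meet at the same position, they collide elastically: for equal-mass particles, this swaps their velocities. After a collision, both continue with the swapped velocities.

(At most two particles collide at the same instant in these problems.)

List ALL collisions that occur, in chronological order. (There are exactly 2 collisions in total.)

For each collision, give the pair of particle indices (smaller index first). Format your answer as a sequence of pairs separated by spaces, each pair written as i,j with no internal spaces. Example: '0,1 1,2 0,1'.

Collision at t=2/5: particles 2 and 3 swap velocities; positions: p0=4/5 p1=23/5 p2=74/5 p3=74/5; velocities now: v0=-3 v1=-1 v2=-3 v3=2
Collision at t=11/2: particles 1 and 2 swap velocities; positions: p0=-29/2 p1=-1/2 p2=-1/2 p3=25; velocities now: v0=-3 v1=-3 v2=-1 v3=2

Answer: 2,3 1,2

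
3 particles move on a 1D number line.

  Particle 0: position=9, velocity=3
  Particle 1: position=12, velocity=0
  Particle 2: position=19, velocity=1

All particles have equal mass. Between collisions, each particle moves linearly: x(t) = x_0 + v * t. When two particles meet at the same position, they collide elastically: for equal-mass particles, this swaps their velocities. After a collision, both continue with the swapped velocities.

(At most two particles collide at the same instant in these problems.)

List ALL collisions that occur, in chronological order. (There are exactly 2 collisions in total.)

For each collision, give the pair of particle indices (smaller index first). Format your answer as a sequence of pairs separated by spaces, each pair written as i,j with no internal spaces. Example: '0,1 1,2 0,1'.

Answer: 0,1 1,2

Derivation:
Collision at t=1: particles 0 and 1 swap velocities; positions: p0=12 p1=12 p2=20; velocities now: v0=0 v1=3 v2=1
Collision at t=5: particles 1 and 2 swap velocities; positions: p0=12 p1=24 p2=24; velocities now: v0=0 v1=1 v2=3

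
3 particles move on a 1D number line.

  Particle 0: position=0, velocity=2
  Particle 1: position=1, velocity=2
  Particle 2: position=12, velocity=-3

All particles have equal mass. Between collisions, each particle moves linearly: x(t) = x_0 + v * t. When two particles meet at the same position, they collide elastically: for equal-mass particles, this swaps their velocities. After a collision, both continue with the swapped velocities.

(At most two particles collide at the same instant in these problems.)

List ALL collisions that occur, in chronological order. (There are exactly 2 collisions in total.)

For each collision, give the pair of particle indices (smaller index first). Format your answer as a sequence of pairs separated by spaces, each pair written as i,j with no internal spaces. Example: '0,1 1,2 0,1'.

Answer: 1,2 0,1

Derivation:
Collision at t=11/5: particles 1 and 2 swap velocities; positions: p0=22/5 p1=27/5 p2=27/5; velocities now: v0=2 v1=-3 v2=2
Collision at t=12/5: particles 0 and 1 swap velocities; positions: p0=24/5 p1=24/5 p2=29/5; velocities now: v0=-3 v1=2 v2=2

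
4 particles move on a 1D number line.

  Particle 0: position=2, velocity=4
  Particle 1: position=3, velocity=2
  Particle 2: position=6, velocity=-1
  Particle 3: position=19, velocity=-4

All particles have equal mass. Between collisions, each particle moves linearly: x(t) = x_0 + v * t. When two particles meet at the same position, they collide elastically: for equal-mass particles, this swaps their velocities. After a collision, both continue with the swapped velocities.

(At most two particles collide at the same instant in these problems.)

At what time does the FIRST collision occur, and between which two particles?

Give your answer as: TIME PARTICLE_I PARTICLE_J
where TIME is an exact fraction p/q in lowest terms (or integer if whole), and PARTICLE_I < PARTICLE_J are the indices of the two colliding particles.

Answer: 1/2 0 1

Derivation:
Pair (0,1): pos 2,3 vel 4,2 -> gap=1, closing at 2/unit, collide at t=1/2
Pair (1,2): pos 3,6 vel 2,-1 -> gap=3, closing at 3/unit, collide at t=1
Pair (2,3): pos 6,19 vel -1,-4 -> gap=13, closing at 3/unit, collide at t=13/3
Earliest collision: t=1/2 between 0 and 1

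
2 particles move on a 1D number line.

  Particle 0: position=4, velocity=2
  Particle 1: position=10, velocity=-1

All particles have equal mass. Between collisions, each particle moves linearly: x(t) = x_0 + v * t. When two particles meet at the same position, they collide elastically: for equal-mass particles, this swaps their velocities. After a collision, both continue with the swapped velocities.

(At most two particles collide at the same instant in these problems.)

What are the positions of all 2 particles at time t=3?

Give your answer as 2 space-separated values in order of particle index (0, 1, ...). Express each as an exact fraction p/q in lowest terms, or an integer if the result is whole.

Collision at t=2: particles 0 and 1 swap velocities; positions: p0=8 p1=8; velocities now: v0=-1 v1=2
Advance to t=3 (no further collisions before then); velocities: v0=-1 v1=2; positions = 7 10

Answer: 7 10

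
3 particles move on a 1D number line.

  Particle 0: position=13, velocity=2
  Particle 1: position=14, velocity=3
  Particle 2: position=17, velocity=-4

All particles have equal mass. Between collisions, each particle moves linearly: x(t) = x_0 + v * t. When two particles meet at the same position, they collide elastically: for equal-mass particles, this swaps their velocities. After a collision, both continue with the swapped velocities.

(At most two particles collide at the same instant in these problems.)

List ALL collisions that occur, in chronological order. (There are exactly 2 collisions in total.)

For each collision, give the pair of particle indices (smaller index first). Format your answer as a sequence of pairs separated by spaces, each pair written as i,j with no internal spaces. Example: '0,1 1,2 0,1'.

Collision at t=3/7: particles 1 and 2 swap velocities; positions: p0=97/7 p1=107/7 p2=107/7; velocities now: v0=2 v1=-4 v2=3
Collision at t=2/3: particles 0 and 1 swap velocities; positions: p0=43/3 p1=43/3 p2=16; velocities now: v0=-4 v1=2 v2=3

Answer: 1,2 0,1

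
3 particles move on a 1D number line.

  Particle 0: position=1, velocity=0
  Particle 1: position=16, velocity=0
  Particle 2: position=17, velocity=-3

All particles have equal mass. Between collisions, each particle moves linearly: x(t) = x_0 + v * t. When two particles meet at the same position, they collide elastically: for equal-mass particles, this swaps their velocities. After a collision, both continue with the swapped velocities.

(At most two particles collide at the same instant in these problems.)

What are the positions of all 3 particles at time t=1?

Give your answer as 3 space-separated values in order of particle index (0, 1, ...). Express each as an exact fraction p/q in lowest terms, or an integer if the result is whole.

Answer: 1 14 16

Derivation:
Collision at t=1/3: particles 1 and 2 swap velocities; positions: p0=1 p1=16 p2=16; velocities now: v0=0 v1=-3 v2=0
Advance to t=1 (no further collisions before then); velocities: v0=0 v1=-3 v2=0; positions = 1 14 16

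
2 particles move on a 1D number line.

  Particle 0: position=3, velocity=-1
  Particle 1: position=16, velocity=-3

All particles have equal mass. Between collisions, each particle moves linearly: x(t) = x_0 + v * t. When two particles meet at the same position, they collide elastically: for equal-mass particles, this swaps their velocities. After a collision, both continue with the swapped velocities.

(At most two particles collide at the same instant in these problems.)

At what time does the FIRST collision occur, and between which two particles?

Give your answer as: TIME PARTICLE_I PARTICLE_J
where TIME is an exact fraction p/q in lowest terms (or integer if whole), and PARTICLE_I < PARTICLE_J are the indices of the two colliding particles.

Answer: 13/2 0 1

Derivation:
Pair (0,1): pos 3,16 vel -1,-3 -> gap=13, closing at 2/unit, collide at t=13/2
Earliest collision: t=13/2 between 0 and 1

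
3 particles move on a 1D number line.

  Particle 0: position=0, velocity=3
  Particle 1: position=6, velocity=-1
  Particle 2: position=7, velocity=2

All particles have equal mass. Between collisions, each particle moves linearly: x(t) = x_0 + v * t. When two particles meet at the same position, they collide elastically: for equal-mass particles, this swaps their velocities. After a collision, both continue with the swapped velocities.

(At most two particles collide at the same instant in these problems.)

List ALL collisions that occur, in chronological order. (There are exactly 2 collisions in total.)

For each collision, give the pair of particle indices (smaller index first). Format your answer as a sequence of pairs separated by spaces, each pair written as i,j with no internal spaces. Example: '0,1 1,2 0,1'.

Answer: 0,1 1,2

Derivation:
Collision at t=3/2: particles 0 and 1 swap velocities; positions: p0=9/2 p1=9/2 p2=10; velocities now: v0=-1 v1=3 v2=2
Collision at t=7: particles 1 and 2 swap velocities; positions: p0=-1 p1=21 p2=21; velocities now: v0=-1 v1=2 v2=3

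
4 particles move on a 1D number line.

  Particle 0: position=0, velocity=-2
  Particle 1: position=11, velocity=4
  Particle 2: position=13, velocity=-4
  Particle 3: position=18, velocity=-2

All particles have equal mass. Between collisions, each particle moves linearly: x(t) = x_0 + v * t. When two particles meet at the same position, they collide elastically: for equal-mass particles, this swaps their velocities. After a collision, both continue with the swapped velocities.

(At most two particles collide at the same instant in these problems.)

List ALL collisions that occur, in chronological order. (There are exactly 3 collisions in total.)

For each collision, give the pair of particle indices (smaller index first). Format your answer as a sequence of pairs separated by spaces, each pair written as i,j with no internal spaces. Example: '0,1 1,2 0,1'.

Answer: 1,2 2,3 0,1

Derivation:
Collision at t=1/4: particles 1 and 2 swap velocities; positions: p0=-1/2 p1=12 p2=12 p3=35/2; velocities now: v0=-2 v1=-4 v2=4 v3=-2
Collision at t=7/6: particles 2 and 3 swap velocities; positions: p0=-7/3 p1=25/3 p2=47/3 p3=47/3; velocities now: v0=-2 v1=-4 v2=-2 v3=4
Collision at t=13/2: particles 0 and 1 swap velocities; positions: p0=-13 p1=-13 p2=5 p3=37; velocities now: v0=-4 v1=-2 v2=-2 v3=4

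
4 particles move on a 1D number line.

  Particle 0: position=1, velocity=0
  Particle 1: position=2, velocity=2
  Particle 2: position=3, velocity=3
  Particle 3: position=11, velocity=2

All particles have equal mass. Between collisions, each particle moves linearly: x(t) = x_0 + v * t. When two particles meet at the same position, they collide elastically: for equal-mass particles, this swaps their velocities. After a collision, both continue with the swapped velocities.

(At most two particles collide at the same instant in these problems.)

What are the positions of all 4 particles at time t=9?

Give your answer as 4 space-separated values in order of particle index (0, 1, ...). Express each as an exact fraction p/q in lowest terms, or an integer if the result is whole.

Collision at t=8: particles 2 and 3 swap velocities; positions: p0=1 p1=18 p2=27 p3=27; velocities now: v0=0 v1=2 v2=2 v3=3
Advance to t=9 (no further collisions before then); velocities: v0=0 v1=2 v2=2 v3=3; positions = 1 20 29 30

Answer: 1 20 29 30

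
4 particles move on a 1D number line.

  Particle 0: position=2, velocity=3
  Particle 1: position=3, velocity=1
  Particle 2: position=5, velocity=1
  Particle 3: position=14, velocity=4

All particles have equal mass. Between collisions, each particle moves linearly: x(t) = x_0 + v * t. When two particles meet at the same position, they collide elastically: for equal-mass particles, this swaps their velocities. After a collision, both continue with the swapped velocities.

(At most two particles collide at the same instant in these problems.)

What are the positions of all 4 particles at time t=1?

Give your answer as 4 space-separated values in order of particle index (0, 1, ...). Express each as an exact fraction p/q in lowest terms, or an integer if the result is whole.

Collision at t=1/2: particles 0 and 1 swap velocities; positions: p0=7/2 p1=7/2 p2=11/2 p3=16; velocities now: v0=1 v1=3 v2=1 v3=4
Advance to t=1 (no further collisions before then); velocities: v0=1 v1=3 v2=1 v3=4; positions = 4 5 6 18

Answer: 4 5 6 18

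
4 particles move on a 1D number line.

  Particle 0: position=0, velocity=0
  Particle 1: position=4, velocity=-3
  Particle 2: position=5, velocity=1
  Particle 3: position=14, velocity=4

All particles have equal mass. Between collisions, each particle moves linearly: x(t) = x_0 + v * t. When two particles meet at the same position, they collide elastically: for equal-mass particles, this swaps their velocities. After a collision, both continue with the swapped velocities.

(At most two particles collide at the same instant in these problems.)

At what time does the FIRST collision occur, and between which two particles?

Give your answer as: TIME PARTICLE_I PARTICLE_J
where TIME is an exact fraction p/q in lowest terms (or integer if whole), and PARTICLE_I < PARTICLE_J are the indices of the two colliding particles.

Pair (0,1): pos 0,4 vel 0,-3 -> gap=4, closing at 3/unit, collide at t=4/3
Pair (1,2): pos 4,5 vel -3,1 -> not approaching (rel speed -4 <= 0)
Pair (2,3): pos 5,14 vel 1,4 -> not approaching (rel speed -3 <= 0)
Earliest collision: t=4/3 between 0 and 1

Answer: 4/3 0 1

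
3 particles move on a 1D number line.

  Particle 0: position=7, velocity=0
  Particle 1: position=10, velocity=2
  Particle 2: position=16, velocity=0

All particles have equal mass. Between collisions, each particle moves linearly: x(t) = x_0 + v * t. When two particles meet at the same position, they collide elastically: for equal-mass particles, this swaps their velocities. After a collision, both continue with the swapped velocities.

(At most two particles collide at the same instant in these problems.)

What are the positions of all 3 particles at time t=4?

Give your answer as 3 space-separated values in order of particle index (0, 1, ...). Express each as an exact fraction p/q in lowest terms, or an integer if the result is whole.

Collision at t=3: particles 1 and 2 swap velocities; positions: p0=7 p1=16 p2=16; velocities now: v0=0 v1=0 v2=2
Advance to t=4 (no further collisions before then); velocities: v0=0 v1=0 v2=2; positions = 7 16 18

Answer: 7 16 18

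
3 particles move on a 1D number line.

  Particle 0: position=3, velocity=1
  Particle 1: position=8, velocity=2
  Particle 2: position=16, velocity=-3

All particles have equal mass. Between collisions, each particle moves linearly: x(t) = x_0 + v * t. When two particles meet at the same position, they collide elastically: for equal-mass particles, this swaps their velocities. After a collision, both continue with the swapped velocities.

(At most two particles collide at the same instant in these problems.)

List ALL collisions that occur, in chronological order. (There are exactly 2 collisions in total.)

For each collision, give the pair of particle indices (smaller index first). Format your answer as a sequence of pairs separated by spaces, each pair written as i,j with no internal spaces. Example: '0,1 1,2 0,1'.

Collision at t=8/5: particles 1 and 2 swap velocities; positions: p0=23/5 p1=56/5 p2=56/5; velocities now: v0=1 v1=-3 v2=2
Collision at t=13/4: particles 0 and 1 swap velocities; positions: p0=25/4 p1=25/4 p2=29/2; velocities now: v0=-3 v1=1 v2=2

Answer: 1,2 0,1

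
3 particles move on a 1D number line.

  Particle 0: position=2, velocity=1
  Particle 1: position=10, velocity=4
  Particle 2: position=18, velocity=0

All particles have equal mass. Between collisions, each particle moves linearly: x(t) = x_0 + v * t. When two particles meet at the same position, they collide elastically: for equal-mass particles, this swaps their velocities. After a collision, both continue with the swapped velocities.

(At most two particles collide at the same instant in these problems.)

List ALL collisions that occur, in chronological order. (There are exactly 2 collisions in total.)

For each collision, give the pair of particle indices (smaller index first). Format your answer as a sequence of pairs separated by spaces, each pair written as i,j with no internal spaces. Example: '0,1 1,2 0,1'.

Collision at t=2: particles 1 and 2 swap velocities; positions: p0=4 p1=18 p2=18; velocities now: v0=1 v1=0 v2=4
Collision at t=16: particles 0 and 1 swap velocities; positions: p0=18 p1=18 p2=74; velocities now: v0=0 v1=1 v2=4

Answer: 1,2 0,1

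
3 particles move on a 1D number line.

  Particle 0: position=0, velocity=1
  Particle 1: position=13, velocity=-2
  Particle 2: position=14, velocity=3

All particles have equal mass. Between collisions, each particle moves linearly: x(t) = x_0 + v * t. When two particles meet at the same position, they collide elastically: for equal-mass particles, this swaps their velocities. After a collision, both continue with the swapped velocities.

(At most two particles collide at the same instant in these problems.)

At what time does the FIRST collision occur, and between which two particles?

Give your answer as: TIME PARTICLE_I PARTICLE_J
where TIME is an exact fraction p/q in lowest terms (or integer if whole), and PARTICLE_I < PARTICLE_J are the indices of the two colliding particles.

Pair (0,1): pos 0,13 vel 1,-2 -> gap=13, closing at 3/unit, collide at t=13/3
Pair (1,2): pos 13,14 vel -2,3 -> not approaching (rel speed -5 <= 0)
Earliest collision: t=13/3 between 0 and 1

Answer: 13/3 0 1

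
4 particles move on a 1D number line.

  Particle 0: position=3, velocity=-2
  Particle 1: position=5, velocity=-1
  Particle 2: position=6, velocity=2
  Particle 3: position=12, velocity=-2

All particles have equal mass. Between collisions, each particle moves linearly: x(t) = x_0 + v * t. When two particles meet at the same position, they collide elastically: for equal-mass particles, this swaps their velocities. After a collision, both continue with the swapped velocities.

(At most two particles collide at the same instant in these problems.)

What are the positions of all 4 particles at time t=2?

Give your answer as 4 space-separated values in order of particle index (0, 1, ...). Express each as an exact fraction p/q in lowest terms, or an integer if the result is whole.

Collision at t=3/2: particles 2 and 3 swap velocities; positions: p0=0 p1=7/2 p2=9 p3=9; velocities now: v0=-2 v1=-1 v2=-2 v3=2
Advance to t=2 (no further collisions before then); velocities: v0=-2 v1=-1 v2=-2 v3=2; positions = -1 3 8 10

Answer: -1 3 8 10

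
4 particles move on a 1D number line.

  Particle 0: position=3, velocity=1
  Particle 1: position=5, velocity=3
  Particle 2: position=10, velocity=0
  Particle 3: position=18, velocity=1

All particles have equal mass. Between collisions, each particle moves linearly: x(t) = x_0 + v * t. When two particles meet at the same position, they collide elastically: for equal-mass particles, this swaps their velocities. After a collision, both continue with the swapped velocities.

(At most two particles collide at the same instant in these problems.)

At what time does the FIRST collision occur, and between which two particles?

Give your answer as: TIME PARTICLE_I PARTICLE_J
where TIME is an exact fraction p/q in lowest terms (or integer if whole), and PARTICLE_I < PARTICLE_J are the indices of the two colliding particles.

Pair (0,1): pos 3,5 vel 1,3 -> not approaching (rel speed -2 <= 0)
Pair (1,2): pos 5,10 vel 3,0 -> gap=5, closing at 3/unit, collide at t=5/3
Pair (2,3): pos 10,18 vel 0,1 -> not approaching (rel speed -1 <= 0)
Earliest collision: t=5/3 between 1 and 2

Answer: 5/3 1 2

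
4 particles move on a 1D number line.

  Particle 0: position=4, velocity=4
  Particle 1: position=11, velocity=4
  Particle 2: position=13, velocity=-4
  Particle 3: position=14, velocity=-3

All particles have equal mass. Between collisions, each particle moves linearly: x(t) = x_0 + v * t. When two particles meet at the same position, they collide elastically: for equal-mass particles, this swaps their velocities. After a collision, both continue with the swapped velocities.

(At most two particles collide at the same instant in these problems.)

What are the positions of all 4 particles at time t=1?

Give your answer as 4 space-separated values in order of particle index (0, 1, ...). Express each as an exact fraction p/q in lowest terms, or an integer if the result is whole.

Answer: 8 9 11 15

Derivation:
Collision at t=1/4: particles 1 and 2 swap velocities; positions: p0=5 p1=12 p2=12 p3=53/4; velocities now: v0=4 v1=-4 v2=4 v3=-3
Collision at t=3/7: particles 2 and 3 swap velocities; positions: p0=40/7 p1=79/7 p2=89/7 p3=89/7; velocities now: v0=4 v1=-4 v2=-3 v3=4
Advance to t=1 (no further collisions before then); velocities: v0=4 v1=-4 v2=-3 v3=4; positions = 8 9 11 15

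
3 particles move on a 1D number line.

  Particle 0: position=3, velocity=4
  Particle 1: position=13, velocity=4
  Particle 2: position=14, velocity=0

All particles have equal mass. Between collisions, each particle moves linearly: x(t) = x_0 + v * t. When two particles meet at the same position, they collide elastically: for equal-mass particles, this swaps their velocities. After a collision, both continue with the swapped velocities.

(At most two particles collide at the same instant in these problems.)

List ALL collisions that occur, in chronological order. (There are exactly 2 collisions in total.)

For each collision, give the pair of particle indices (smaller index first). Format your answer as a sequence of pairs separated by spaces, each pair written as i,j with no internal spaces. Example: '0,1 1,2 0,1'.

Answer: 1,2 0,1

Derivation:
Collision at t=1/4: particles 1 and 2 swap velocities; positions: p0=4 p1=14 p2=14; velocities now: v0=4 v1=0 v2=4
Collision at t=11/4: particles 0 and 1 swap velocities; positions: p0=14 p1=14 p2=24; velocities now: v0=0 v1=4 v2=4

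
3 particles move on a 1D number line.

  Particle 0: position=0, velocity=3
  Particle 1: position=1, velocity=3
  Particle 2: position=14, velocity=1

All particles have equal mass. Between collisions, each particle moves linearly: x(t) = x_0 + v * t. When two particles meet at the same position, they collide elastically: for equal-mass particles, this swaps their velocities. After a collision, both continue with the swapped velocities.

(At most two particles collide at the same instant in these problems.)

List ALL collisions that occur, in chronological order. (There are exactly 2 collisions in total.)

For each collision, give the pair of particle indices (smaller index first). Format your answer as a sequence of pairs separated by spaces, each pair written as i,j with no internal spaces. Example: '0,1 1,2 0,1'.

Collision at t=13/2: particles 1 and 2 swap velocities; positions: p0=39/2 p1=41/2 p2=41/2; velocities now: v0=3 v1=1 v2=3
Collision at t=7: particles 0 and 1 swap velocities; positions: p0=21 p1=21 p2=22; velocities now: v0=1 v1=3 v2=3

Answer: 1,2 0,1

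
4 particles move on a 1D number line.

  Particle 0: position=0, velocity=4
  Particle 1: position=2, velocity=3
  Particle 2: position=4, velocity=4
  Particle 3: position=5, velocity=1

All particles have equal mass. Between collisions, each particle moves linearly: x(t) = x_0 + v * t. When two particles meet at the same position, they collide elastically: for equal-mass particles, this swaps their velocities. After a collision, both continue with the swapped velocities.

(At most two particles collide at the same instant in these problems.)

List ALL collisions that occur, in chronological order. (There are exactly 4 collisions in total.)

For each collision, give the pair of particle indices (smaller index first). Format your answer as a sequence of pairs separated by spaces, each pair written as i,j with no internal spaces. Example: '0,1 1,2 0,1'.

Collision at t=1/3: particles 2 and 3 swap velocities; positions: p0=4/3 p1=3 p2=16/3 p3=16/3; velocities now: v0=4 v1=3 v2=1 v3=4
Collision at t=3/2: particles 1 and 2 swap velocities; positions: p0=6 p1=13/2 p2=13/2 p3=10; velocities now: v0=4 v1=1 v2=3 v3=4
Collision at t=5/3: particles 0 and 1 swap velocities; positions: p0=20/3 p1=20/3 p2=7 p3=32/3; velocities now: v0=1 v1=4 v2=3 v3=4
Collision at t=2: particles 1 and 2 swap velocities; positions: p0=7 p1=8 p2=8 p3=12; velocities now: v0=1 v1=3 v2=4 v3=4

Answer: 2,3 1,2 0,1 1,2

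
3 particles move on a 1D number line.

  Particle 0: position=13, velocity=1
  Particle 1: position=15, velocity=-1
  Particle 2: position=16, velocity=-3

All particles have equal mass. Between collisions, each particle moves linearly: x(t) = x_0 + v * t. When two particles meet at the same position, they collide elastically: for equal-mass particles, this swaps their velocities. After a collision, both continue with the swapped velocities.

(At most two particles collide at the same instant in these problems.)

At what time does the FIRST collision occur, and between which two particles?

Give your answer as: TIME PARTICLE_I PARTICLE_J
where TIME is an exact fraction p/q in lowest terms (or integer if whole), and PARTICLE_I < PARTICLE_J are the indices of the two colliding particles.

Pair (0,1): pos 13,15 vel 1,-1 -> gap=2, closing at 2/unit, collide at t=1
Pair (1,2): pos 15,16 vel -1,-3 -> gap=1, closing at 2/unit, collide at t=1/2
Earliest collision: t=1/2 between 1 and 2

Answer: 1/2 1 2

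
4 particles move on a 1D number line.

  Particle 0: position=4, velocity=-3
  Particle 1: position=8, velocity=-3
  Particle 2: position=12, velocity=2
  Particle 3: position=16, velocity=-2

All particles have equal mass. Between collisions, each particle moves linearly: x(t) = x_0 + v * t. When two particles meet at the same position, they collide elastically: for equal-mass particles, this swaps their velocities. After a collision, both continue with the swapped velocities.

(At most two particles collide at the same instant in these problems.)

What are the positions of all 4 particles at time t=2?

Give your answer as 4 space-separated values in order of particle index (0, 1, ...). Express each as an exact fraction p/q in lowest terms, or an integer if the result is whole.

Collision at t=1: particles 2 and 3 swap velocities; positions: p0=1 p1=5 p2=14 p3=14; velocities now: v0=-3 v1=-3 v2=-2 v3=2
Advance to t=2 (no further collisions before then); velocities: v0=-3 v1=-3 v2=-2 v3=2; positions = -2 2 12 16

Answer: -2 2 12 16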